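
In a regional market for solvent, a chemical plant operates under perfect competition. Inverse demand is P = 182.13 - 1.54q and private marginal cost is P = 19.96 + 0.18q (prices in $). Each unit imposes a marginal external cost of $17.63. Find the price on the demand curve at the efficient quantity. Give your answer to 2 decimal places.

Social marginal cost = private MC + MEC = 37.59 + 0.18q.
Set SMC = demand: 37.59 + 0.18q = 182.13 - 1.54q → q* = 84.0349.
Consumer price on the demand curve at q*: 182.13 − 1.54×84.0349 = 52.7163.

P = $52.72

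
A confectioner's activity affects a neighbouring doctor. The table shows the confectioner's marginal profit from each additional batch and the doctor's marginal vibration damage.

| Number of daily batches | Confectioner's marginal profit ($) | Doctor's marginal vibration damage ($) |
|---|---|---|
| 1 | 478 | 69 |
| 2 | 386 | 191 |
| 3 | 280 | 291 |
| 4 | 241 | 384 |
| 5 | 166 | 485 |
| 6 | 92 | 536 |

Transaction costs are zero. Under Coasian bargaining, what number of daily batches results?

Bargaining reaches the level where marginal profit last exceeds marginal vibration damage.
That holds through level 2 (386 ≥ 191) but not at 3 (280 < 291).

2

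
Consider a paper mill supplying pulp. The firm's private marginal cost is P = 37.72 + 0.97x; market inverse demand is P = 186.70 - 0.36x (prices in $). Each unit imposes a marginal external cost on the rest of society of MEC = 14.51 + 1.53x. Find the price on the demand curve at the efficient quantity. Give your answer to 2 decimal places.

P = $169.77

Social marginal cost = private MC + MEC = 52.23 + 2.50x.
Set SMC = demand: 52.23 + 2.50x = 186.70 - 0.36x → x* = 47.0175.
Consumer price on the demand curve at x*: 186.70 − 0.36×47.0175 = 169.7737.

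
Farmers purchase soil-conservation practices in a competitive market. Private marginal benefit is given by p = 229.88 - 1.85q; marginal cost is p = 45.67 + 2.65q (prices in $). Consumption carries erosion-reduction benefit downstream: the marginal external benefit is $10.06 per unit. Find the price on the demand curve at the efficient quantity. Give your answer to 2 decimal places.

Social marginal benefit = demand + MEB = 239.94 - 1.85q.
Set SMB = MC: 239.94 - 1.85q = 45.67 + 2.65q → q* = 43.1711.
Consumer price on the demand curve at q*: 229.88 − 1.85×43.1711 = 150.0135.

P = $150.01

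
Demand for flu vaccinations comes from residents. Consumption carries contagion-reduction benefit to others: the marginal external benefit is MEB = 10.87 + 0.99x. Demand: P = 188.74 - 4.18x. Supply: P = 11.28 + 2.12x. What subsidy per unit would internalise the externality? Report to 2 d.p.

Social marginal benefit = demand + MEB = 199.61 - 3.19x.
Set SMB = MC: 199.61 - 3.19x = 11.28 + 2.12x → x* = 35.4670.
The Pigouvian subsidy equals MEB at x*: 10.87 + 0.99×35.4670 = 45.9823.

subsidy = 45.98 per unit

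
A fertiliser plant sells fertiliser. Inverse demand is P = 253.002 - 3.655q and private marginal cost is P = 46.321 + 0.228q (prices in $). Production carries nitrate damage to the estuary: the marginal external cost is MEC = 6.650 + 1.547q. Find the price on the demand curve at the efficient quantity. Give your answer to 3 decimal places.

P = $118.359

Social marginal cost = private MC + MEC = 52.971 + 1.775q.
Set SMC = demand: 52.971 + 1.775q = 253.002 - 3.655q → q* = 36.8381.
Consumer price on the demand curve at q*: 253.002 − 3.655×36.8381 = 118.3587.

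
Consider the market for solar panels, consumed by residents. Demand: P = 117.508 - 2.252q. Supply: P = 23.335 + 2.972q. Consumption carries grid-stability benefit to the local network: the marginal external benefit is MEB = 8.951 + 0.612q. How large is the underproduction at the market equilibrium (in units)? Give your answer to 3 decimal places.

Market equilibrium (private): 23.335 + 2.972q = 117.508 - 2.252q → q_m = 18.0270.
Social marginal benefit = demand + MEB = 126.459 - 1.640q.
Set SMB = MC: 126.459 - 1.640q = 23.335 + 2.972q → q* = 22.3599.
Gap = |18.0270 − 22.3599| = 4.3329.

4.333 units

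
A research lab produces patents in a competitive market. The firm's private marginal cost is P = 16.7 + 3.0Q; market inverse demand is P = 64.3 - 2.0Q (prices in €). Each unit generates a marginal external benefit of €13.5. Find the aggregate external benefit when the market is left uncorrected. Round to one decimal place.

€128.5

Market equilibrium (private): 16.7 + 3.0Q = 64.3 - 2.0Q → Q_m = 9.5200.
Total external benefit = MEB × Q_m = 13.5 × 9.5200 = 128.5200.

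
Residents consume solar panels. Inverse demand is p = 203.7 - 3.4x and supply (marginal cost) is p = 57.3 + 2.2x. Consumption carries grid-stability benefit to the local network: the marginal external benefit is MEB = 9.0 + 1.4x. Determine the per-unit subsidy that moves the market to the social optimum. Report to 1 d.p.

Social marginal benefit = demand + MEB = 212.7 - 2.0x.
Set SMB = MC: 212.7 - 2.0x = 57.3 + 2.2x → x* = 37.0000.
The Pigouvian subsidy equals MEB at x*: 9.0 + 1.4×37.0000 = 60.8000.

subsidy = 60.8 per unit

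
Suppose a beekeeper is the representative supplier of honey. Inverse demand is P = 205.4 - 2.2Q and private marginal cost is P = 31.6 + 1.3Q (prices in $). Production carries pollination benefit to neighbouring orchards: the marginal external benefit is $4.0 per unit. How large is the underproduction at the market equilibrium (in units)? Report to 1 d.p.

1.1 units

Market equilibrium (private): 31.6 + 1.3Q = 205.4 - 2.2Q → Q_m = 49.6571.
Social marginal cost = private MC − MEB = 27.6 + 1.3Q.
Set SMC = demand: 27.6 + 1.3Q = 205.4 - 2.2Q → Q* = 50.8000.
Gap = |49.6571 − 50.8000| = 1.1429.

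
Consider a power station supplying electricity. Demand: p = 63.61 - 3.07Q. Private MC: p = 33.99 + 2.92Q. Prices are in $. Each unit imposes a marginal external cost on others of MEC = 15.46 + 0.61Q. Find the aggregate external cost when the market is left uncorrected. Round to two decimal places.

$83.91

Market equilibrium (private): 33.99 + 2.92Q = 63.61 - 3.07Q → Q_m = 4.9449.
Total external cost = ∫₀^{Q_m} (15.46 + 0.61Q) dQ = 15.46×4.9449 + ½×0.61×4.9449² = 83.9060.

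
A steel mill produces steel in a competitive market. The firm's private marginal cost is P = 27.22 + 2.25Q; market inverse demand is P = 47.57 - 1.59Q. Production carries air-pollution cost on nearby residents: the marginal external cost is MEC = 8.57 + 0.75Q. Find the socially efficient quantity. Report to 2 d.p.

Social marginal cost = private MC + MEC = 35.79 + 3.00Q.
Set SMC = demand: 35.79 + 3.00Q = 47.57 - 1.59Q → Q* = 2.5664.

Q* = 2.57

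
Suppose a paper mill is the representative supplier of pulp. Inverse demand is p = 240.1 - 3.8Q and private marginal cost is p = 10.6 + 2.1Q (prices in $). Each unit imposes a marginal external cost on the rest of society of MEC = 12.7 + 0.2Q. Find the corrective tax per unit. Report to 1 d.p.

tax = $19.8 per unit

Social marginal cost = private MC + MEC = 23.3 + 2.3Q.
Set SMC = demand: 23.3 + 2.3Q = 240.1 - 3.8Q → Q* = 35.5410.
The Pigouvian tax equals MEC at Q*: 12.7 + 0.2×35.5410 = 19.8082.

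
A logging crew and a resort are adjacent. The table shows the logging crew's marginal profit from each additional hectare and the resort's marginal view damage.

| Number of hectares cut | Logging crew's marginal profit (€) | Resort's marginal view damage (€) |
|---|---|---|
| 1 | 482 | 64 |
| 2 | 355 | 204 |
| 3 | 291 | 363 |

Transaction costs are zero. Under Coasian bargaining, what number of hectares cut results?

Bargaining reaches the level where marginal profit last exceeds marginal view damage.
That holds through level 2 (355 ≥ 204) but not at 3 (291 < 363).

2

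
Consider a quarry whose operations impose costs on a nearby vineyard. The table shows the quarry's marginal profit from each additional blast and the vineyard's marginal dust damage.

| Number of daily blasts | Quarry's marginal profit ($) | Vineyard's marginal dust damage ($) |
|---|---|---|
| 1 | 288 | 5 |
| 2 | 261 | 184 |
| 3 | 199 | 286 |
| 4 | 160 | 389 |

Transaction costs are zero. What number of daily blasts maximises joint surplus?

2

Bargaining reaches the level where marginal profit last exceeds marginal dust damage.
That holds through level 2 (261 ≥ 184) but not at 3 (199 < 286).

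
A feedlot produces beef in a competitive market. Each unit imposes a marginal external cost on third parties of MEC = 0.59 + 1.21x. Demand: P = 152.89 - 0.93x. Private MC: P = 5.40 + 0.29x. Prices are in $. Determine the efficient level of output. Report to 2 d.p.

x* = 60.45

Social marginal cost = private MC + MEC = 5.99 + 1.50x.
Set SMC = demand: 5.99 + 1.50x = 152.89 - 0.93x → x* = 60.4527.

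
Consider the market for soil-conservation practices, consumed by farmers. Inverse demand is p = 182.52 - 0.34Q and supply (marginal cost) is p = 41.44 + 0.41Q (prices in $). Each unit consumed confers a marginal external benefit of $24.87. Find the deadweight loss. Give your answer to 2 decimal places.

Market equilibrium (private): 41.44 + 0.41Q = 182.52 - 0.34Q → Q_m = 188.1067.
Social marginal benefit = demand + MEB = 207.39 - 0.34Q.
Set SMB = MC: 207.39 - 0.34Q = 41.44 + 0.41Q → Q* = 221.2667.
Height of the DWL triangle at Q_m is SMB(Q_m) − MC(Q_m) = MEB(Q_m) = 24.8700.
DWL = ½ × 33.1600 × 24.8700 = 412.3446.

DWL = $412.34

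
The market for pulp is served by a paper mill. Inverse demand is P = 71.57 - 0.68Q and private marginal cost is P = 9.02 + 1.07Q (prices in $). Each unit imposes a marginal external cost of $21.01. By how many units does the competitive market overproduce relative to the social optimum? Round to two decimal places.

12.01 units

Market equilibrium (private): 9.02 + 1.07Q = 71.57 - 0.68Q → Q_m = 35.7429.
Social marginal cost = private MC + MEC = 30.03 + 1.07Q.
Set SMC = demand: 30.03 + 1.07Q = 71.57 - 0.68Q → Q* = 23.7371.
Gap = |35.7429 − 23.7371| = 12.0058.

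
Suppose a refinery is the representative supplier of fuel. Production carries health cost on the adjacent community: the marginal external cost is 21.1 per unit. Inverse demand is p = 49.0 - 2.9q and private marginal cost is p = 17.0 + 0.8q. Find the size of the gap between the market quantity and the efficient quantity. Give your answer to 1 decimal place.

Market equilibrium (private): 17.0 + 0.8q = 49.0 - 2.9q → q_m = 8.6486.
Social marginal cost = private MC + MEC = 38.1 + 0.8q.
Set SMC = demand: 38.1 + 0.8q = 49.0 - 2.9q → q* = 2.9459.
Gap = |8.6486 − 2.9459| = 5.7027.

5.7 units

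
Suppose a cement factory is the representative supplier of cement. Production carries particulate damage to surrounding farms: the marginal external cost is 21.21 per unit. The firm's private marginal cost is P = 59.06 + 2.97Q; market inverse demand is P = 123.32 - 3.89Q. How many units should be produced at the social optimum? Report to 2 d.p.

Q* = 6.28

Social marginal cost = private MC + MEC = 80.27 + 2.97Q.
Set SMC = demand: 80.27 + 2.97Q = 123.32 - 3.89Q → Q* = 6.2755.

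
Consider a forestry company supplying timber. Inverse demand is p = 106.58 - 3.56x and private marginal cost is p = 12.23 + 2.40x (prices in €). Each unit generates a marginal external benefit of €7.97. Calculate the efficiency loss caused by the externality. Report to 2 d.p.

Market equilibrium (private): 12.23 + 2.40x = 106.58 - 3.56x → x_m = 15.8305.
Social marginal cost = private MC − MEB = 4.26 + 2.40x.
Set SMC = demand: 4.26 + 2.40x = 106.58 - 3.56x → x* = 17.1678.
Between x* and x_m the wedge demand − SMC runs linearly from 0 to MEB(x_m), so the loss is a triangle.
DWL = ½ × 1.3373 × 7.9700 = 5.3291.

DWL = €5.33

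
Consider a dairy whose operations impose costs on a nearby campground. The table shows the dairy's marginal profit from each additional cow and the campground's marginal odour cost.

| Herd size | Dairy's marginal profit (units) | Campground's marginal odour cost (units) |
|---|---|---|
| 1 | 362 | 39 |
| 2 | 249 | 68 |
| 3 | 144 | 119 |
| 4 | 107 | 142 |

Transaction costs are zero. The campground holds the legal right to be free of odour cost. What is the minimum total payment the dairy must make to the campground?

226

Efficient level: marginal profit ≥ marginal odour cost through level 3, so k* = 3.
With the campground holding the right, the dairy must at least compensate total damage at k*: 39 + 68 + 119 = 226.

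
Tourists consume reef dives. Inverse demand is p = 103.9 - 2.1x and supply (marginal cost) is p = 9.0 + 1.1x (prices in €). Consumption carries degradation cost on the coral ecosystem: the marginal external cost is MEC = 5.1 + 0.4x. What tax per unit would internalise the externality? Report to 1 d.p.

tax = €15.1 per unit

Social marginal benefit = demand − MEC = 98.8 - 2.5x.
Set SMB = MC: 98.8 - 2.5x = 9.0 + 1.1x → x* = 24.9444.
The Pigouvian tax equals MEC at x*: 5.1 + 0.4×24.9444 = 15.0778.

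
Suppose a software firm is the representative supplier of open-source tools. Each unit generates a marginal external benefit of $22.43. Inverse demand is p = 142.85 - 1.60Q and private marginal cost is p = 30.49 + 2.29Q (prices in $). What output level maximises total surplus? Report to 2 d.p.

Q* = 34.65

Social marginal cost = private MC − MEB = 8.06 + 2.29Q.
Set SMC = demand: 8.06 + 2.29Q = 142.85 - 1.60Q → Q* = 34.6504.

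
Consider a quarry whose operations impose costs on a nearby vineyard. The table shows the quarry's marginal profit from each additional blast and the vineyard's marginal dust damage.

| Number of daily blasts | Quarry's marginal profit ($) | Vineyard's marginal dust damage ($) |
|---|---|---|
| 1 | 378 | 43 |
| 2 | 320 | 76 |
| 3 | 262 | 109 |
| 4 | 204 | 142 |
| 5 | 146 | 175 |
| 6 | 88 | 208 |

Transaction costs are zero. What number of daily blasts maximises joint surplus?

4

Bargaining reaches the level where marginal profit last exceeds marginal dust damage.
That holds through level 4 (204 ≥ 142) but not at 5 (146 < 175).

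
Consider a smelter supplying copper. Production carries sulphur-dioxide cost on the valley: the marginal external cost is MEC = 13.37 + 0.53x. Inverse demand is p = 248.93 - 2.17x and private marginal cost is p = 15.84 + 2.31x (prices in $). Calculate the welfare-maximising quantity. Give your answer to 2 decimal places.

Social marginal cost = private MC + MEC = 29.21 + 2.84x.
Set SMC = demand: 29.21 + 2.84x = 248.93 - 2.17x → x* = 43.8563.

x* = 43.86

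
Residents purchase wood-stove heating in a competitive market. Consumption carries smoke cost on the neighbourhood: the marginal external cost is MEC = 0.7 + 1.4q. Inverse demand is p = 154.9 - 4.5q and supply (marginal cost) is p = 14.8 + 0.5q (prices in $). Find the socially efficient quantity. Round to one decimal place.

q* = 21.8

Social marginal benefit = demand − MEC = 154.2 - 5.9q.
Set SMB = MC: 154.2 - 5.9q = 14.8 + 0.5q → q* = 21.7813.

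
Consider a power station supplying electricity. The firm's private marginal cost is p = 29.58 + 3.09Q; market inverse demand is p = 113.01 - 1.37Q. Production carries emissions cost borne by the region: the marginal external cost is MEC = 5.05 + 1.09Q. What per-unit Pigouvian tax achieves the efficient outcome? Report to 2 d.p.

Social marginal cost = private MC + MEC = 34.63 + 4.18Q.
Set SMC = demand: 34.63 + 4.18Q = 113.01 - 1.37Q → Q* = 14.1225.
The Pigouvian tax equals MEC at Q*: 5.05 + 1.09×14.1225 = 20.4435.

tax = 20.44 per unit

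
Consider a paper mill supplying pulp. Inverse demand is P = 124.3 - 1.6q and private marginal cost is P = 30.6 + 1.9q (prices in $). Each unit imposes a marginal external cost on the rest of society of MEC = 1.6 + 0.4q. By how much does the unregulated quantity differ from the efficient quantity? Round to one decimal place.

3.2 units

Market equilibrium (private): 30.6 + 1.9q = 124.3 - 1.6q → q_m = 26.7714.
Social marginal cost = private MC + MEC = 32.2 + 2.3q.
Set SMC = demand: 32.2 + 2.3q = 124.3 - 1.6q → q* = 23.6154.
Gap = |26.7714 − 23.6154| = 3.1560.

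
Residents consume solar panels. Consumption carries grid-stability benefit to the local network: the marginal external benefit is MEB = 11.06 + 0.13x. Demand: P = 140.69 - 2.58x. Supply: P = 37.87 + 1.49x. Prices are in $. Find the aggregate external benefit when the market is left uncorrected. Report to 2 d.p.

Market equilibrium (private): 37.87 + 1.49x = 140.69 - 2.58x → x_m = 25.2629.
Total external benefit = ∫₀^{x_m} (11.06 + 0.13x) dx = 11.06×25.2629 + ½×0.13×25.2629² = 320.8916.

$320.89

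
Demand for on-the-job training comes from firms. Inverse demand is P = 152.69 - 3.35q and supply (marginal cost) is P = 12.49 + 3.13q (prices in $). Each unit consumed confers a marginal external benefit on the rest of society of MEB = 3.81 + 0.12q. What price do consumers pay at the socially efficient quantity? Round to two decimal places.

Social marginal benefit = demand + MEB = 156.50 - 3.23q.
Set SMB = MC: 156.50 - 3.23q = 12.49 + 3.13q → q* = 22.6431.
Consumer price on the demand curve at q*: 152.69 − 3.35×22.6431 = 76.8356.

P = $76.84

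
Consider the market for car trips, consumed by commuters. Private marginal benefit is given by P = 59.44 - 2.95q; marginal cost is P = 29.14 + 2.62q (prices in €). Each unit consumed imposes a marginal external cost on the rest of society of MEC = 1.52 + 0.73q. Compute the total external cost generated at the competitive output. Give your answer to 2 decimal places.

Market equilibrium (private): 29.14 + 2.62q = 59.44 - 2.95q → q_m = 5.4399.
Total external cost = ∫₀^{q_m} (1.52 + 0.73q) dq = 1.52×5.4399 + ½×0.73×5.4399² = 19.0699.

€19.07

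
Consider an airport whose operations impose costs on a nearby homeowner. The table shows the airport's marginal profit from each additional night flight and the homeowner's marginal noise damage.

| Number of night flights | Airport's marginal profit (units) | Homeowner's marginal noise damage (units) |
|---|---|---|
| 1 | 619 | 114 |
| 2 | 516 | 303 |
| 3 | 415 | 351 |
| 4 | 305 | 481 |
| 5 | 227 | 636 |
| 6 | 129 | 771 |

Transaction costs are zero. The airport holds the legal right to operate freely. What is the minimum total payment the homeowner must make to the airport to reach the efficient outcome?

Left alone the airport would choose level 6 (marginal profit stays positive).
Efficient level: k* = 3 (marginal profit ≥ marginal noise damage through 3).
The homeowner must at least cover the airport's forgone profit from cutting 6→3: 305 + 227 + 129 = 661.

661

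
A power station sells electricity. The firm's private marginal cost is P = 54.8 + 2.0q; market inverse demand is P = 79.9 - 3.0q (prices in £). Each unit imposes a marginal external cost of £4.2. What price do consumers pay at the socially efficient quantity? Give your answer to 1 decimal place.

P = £67.4

Social marginal cost = private MC + MEC = 59.0 + 2.0q.
Set SMC = demand: 59.0 + 2.0q = 79.9 - 3.0q → q* = 4.1800.
Consumer price on the demand curve at q*: 79.9 − 3.0×4.1800 = 67.3600.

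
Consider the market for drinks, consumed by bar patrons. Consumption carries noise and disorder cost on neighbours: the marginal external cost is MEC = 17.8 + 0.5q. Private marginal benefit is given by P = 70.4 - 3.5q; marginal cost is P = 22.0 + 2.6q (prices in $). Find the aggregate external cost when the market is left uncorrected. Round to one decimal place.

$157.0

Market equilibrium (private): 22.0 + 2.6q = 70.4 - 3.5q → q_m = 7.9344.
Total external cost = ∫₀^{q_m} (17.8 + 0.5q) dq = 17.8×7.9344 + ½×0.5×7.9344² = 156.9710.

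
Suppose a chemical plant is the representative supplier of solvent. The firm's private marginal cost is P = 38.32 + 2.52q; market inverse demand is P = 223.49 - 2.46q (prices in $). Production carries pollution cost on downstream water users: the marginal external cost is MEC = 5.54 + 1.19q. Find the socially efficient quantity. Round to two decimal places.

q* = 29.11

Social marginal cost = private MC + MEC = 43.86 + 3.71q.
Set SMC = demand: 43.86 + 3.71q = 223.49 - 2.46q → q* = 29.1135.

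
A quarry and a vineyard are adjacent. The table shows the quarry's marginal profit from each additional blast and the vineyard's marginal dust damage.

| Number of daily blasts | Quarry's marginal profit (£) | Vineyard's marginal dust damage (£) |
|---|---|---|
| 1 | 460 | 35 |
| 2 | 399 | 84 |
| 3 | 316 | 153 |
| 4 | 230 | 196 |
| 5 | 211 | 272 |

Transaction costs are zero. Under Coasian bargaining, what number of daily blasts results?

4

Bargaining reaches the level where marginal profit last exceeds marginal dust damage.
That holds through level 4 (230 ≥ 196) but not at 5 (211 < 272).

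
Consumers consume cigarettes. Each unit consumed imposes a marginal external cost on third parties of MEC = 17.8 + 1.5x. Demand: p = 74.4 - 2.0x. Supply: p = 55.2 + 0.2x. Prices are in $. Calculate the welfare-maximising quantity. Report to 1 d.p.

Social marginal benefit = demand − MEC = 56.6 - 3.5x.
Set SMB = MC: 56.6 - 3.5x = 55.2 + 0.2x → x* = 0.3784.

x* = 0.4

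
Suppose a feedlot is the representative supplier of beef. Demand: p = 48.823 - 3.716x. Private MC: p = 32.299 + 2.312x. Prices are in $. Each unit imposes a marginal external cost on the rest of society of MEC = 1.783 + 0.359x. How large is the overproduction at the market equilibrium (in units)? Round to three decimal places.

Market equilibrium (private): 32.299 + 2.312x = 48.823 - 3.716x → x_m = 2.7412.
Social marginal cost = private MC + MEC = 34.082 + 2.671x.
Set SMC = demand: 34.082 + 2.671x = 48.823 - 3.716x → x* = 2.3080.
Gap = |2.7412 − 2.3080| = 0.4332.

0.433 units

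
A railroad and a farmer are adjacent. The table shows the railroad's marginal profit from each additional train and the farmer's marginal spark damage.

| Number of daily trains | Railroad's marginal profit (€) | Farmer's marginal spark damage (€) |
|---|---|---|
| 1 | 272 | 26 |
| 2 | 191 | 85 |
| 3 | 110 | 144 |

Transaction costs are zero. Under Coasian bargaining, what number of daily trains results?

Bargaining reaches the level where marginal profit last exceeds marginal spark damage.
That holds through level 2 (191 ≥ 85) but not at 3 (110 < 144).

2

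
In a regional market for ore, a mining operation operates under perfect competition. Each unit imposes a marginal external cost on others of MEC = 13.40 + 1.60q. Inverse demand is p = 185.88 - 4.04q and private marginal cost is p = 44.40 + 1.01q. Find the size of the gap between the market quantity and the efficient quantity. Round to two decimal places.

8.76 units

Market equilibrium (private): 44.40 + 1.01q = 185.88 - 4.04q → q_m = 28.0158.
Social marginal cost = private MC + MEC = 57.80 + 2.61q.
Set SMC = demand: 57.80 + 2.61q = 185.88 - 4.04q → q* = 19.2602.
Gap = |28.0158 − 19.2602| = 8.7556.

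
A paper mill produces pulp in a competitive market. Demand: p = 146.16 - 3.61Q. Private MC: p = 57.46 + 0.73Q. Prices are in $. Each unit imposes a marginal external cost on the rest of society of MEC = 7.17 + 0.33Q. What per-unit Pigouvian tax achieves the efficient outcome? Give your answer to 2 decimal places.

tax = $12.93 per unit

Social marginal cost = private MC + MEC = 64.63 + 1.06Q.
Set SMC = demand: 64.63 + 1.06Q = 146.16 - 3.61Q → Q* = 17.4582.
The Pigouvian tax equals MEC at Q*: 7.17 + 0.33×17.4582 = 12.9312.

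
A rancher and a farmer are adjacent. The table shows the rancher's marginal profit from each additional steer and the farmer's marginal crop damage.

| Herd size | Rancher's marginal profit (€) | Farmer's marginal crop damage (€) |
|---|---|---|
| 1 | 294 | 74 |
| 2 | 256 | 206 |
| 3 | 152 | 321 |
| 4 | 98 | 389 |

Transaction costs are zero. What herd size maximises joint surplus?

Bargaining reaches the level where marginal profit last exceeds marginal crop damage.
That holds through level 2 (256 ≥ 206) but not at 3 (152 < 321).

2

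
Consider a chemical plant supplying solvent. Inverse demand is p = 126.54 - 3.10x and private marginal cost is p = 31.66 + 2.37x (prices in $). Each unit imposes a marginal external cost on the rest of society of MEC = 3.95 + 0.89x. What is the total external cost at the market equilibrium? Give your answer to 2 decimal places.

Market equilibrium (private): 31.66 + 2.37x = 126.54 - 3.10x → x_m = 17.3455.
Total external cost = ∫₀^{x_m} (3.95 + 0.89x) dx = 3.95×17.3455 + ½×0.89×17.3455² = 202.4003.

$202.40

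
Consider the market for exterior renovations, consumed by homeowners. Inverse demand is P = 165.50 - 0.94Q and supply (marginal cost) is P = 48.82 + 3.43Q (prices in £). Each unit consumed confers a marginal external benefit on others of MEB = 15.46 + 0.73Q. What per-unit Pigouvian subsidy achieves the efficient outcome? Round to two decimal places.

subsidy = £41.96 per unit

Social marginal benefit = demand + MEB = 180.96 - 0.21Q.
Set SMB = MC: 180.96 - 0.21Q = 48.82 + 3.43Q → Q* = 36.3022.
The Pigouvian subsidy equals MEB at Q*: 15.46 + 0.73×36.3022 = 41.9606.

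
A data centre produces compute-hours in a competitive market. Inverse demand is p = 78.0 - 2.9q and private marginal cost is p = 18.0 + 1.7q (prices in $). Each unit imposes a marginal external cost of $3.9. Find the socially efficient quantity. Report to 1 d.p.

q* = 12.2

Social marginal cost = private MC + MEC = 21.9 + 1.7q.
Set SMC = demand: 21.9 + 1.7q = 78.0 - 2.9q → q* = 12.1957.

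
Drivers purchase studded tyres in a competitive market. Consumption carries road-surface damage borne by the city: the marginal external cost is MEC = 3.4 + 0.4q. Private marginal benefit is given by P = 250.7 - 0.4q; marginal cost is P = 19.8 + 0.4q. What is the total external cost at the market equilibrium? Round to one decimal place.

17642.2

Market equilibrium (private): 19.8 + 0.4q = 250.7 - 0.4q → q_m = 288.6250.
Total external cost = ∫₀^{q_m} (3.4 + 0.4q) dq = 3.4×288.6250 + ½×0.4×288.6250² = 17642.2031.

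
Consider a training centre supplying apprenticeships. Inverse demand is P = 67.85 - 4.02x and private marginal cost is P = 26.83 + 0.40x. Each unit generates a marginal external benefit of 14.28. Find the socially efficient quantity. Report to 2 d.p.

x* = 12.51

Social marginal cost = private MC − MEB = 12.55 + 0.40x.
Set SMC = demand: 12.55 + 0.40x = 67.85 - 4.02x → x* = 12.5113.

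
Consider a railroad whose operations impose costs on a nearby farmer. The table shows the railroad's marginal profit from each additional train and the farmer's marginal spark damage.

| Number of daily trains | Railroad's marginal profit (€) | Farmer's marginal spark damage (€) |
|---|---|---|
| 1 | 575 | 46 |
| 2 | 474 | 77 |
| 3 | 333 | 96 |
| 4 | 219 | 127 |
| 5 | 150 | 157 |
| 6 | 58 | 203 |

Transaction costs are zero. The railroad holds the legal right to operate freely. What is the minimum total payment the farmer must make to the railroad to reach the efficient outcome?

Left alone the railroad would choose level 6 (marginal profit stays positive).
Efficient level: k* = 4 (marginal profit ≥ marginal spark damage through 4).
The farmer must at least cover the railroad's forgone profit from cutting 6→4: 150 + 58 = 208.

€208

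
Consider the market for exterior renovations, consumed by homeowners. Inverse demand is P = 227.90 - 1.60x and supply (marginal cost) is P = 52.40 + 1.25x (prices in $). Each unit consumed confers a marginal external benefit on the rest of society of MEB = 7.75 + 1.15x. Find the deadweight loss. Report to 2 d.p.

Market equilibrium (private): 52.40 + 1.25x = 227.90 - 1.60x → x_m = 61.5789.
Social marginal benefit = demand + MEB = 235.65 - 0.45x.
Set SMB = MC: 235.65 - 0.45x = 52.40 + 1.25x → x* = 107.7941.
The loss is the area between SMB and MC from x* to x_m; with linear curves that's a triangle of height MEB(x_m).
DWL = ½ × 46.2152 × 78.5658 = 1815.4671.

DWL = $1815.47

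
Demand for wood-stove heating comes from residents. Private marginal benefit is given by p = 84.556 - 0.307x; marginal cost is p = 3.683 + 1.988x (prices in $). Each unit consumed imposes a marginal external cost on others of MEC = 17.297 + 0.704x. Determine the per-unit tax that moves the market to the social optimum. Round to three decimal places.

tax = $32.221 per unit

Social marginal benefit = demand − MEC = 67.259 - 1.011x.
Set SMB = MC: 67.259 - 1.011x = 3.683 + 1.988x → x* = 21.1991.
The Pigouvian tax equals MEC at x*: 17.297 + 0.704×21.1991 = 32.2212.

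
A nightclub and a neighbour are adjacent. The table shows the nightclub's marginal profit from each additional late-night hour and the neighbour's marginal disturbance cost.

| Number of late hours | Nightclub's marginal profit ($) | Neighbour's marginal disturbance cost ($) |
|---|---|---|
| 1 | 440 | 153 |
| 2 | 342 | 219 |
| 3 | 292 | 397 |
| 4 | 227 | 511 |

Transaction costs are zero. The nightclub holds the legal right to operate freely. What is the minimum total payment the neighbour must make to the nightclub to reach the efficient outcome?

Left alone the nightclub would choose level 4 (marginal profit stays positive).
Efficient level: k* = 2 (marginal profit ≥ marginal disturbance cost through 2).
The neighbour must at least cover the nightclub's forgone profit from cutting 4→2: 292 + 227 = 519.

$519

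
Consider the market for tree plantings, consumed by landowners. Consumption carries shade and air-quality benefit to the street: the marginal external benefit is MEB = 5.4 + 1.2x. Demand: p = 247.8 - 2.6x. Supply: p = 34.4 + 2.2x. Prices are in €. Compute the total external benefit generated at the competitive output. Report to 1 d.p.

€1426.0

Market equilibrium (private): 34.4 + 2.2x = 247.8 - 2.6x → x_m = 44.4583.
Total external benefit = ∫₀^{x_m} (5.4 + 1.2x) dx = 5.4×44.4583 + ½×1.2×44.4583² = 1425.9991.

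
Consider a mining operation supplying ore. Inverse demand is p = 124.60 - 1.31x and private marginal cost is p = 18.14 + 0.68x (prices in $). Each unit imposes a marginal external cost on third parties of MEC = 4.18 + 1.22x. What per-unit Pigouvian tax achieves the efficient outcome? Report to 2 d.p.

tax = $43.05 per unit

Social marginal cost = private MC + MEC = 22.32 + 1.90x.
Set SMC = demand: 22.32 + 1.90x = 124.60 - 1.31x → x* = 31.8629.
The Pigouvian tax equals MEC at x*: 4.18 + 1.22×31.8629 = 43.0527.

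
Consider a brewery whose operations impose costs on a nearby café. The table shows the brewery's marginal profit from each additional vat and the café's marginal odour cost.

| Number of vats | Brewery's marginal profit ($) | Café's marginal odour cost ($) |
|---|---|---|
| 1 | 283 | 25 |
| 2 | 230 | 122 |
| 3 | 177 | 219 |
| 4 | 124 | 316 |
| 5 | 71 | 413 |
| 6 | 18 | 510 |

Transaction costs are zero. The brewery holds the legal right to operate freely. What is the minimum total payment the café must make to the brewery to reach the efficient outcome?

Left alone the brewery would choose level 6 (marginal profit stays positive).
Efficient level: k* = 2 (marginal profit ≥ marginal odour cost through 2).
The café must at least cover the brewery's forgone profit from cutting 6→2: 177 + 124 + 71 + 18 = 390.

$390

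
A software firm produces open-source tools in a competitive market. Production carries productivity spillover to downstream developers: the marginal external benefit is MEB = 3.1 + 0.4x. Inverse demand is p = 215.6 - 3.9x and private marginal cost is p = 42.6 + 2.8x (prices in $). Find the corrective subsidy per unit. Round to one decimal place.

Social marginal cost = private MC − MEB = 39.5 + 2.4x.
Set SMC = demand: 39.5 + 2.4x = 215.6 - 3.9x → x* = 27.9524.
The Pigouvian subsidy equals MEB at x*: 3.1 + 0.4×27.9524 = 14.2810.

subsidy = $14.3 per unit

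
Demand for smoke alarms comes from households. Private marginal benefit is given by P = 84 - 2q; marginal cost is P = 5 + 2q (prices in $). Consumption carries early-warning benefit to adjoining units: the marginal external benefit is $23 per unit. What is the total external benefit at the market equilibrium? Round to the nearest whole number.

$454

Market equilibrium (private): 5 + 2q = 84 - 2q → q_m = 19.7500.
Total external benefit = MEB × q_m = 23 × 19.7500 = 454.2500.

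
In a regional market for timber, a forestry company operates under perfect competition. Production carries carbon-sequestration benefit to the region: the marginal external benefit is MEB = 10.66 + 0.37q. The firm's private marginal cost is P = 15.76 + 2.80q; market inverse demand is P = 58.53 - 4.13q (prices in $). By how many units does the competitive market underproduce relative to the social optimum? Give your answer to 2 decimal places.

1.97 units

Market equilibrium (private): 15.76 + 2.80q = 58.53 - 4.13q → q_m = 6.1717.
Social marginal cost = private MC − MEB = 5.10 + 2.43q.
Set SMC = demand: 5.10 + 2.43q = 58.53 - 4.13q → q* = 8.1448.
Gap = |6.1717 − 8.1448| = 1.9731.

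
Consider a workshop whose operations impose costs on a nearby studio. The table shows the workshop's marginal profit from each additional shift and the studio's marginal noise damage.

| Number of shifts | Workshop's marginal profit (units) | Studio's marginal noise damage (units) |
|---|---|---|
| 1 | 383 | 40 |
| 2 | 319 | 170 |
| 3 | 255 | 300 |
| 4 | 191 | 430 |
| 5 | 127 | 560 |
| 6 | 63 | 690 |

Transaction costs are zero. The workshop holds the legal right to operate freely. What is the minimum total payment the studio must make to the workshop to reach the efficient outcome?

636

Left alone the workshop would choose level 6 (marginal profit stays positive).
Efficient level: k* = 2 (marginal profit ≥ marginal noise damage through 2).
The studio must at least cover the workshop's forgone profit from cutting 6→2: 255 + 191 + 127 + 63 = 636.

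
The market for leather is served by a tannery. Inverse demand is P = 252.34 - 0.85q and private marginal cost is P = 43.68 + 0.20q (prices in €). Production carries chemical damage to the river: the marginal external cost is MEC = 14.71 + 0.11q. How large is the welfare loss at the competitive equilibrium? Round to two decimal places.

DWL = €576.44

Market equilibrium (private): 43.68 + 0.20q = 252.34 - 0.85q → q_m = 198.7238.
Social marginal cost = private MC + MEC = 58.39 + 0.31q.
Set SMC = demand: 58.39 + 0.31q = 252.34 - 0.85q → q* = 167.1983.
Between q* and q_m the wedge SMC − demand runs linearly from 0 to MEC(q_m), so the loss is a triangle.
DWL = ½ × 31.5255 × 36.5696 = 576.4375.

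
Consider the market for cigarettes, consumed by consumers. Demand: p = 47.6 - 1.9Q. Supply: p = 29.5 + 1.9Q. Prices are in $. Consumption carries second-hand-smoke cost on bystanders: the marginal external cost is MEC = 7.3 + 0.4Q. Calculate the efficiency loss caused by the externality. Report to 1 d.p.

DWL = $10.1

Market equilibrium (private): 29.5 + 1.9Q = 47.6 - 1.9Q → Q_m = 4.7632.
Social marginal benefit = demand − MEC = 40.3 - 2.3Q.
Set SMB = MC: 40.3 - 2.3Q = 29.5 + 1.9Q → Q* = 2.5714.
Height of the DWL triangle at Q_m is MC(Q_m) − SMB(Q_m) = MEC(Q_m) = 9.2053.
DWL = ½ × 2.1918 × 9.2053 = 10.0881.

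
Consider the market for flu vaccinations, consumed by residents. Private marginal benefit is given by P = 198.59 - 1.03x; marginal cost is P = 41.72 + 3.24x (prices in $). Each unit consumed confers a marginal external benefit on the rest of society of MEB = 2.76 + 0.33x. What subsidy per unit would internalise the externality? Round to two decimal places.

Social marginal benefit = demand + MEB = 201.35 - 0.70x.
Set SMB = MC: 201.35 - 0.70x = 41.72 + 3.24x → x* = 40.5152.
The Pigouvian subsidy equals MEB at x*: 2.76 + 0.33×40.5152 = 16.1300.

subsidy = $16.13 per unit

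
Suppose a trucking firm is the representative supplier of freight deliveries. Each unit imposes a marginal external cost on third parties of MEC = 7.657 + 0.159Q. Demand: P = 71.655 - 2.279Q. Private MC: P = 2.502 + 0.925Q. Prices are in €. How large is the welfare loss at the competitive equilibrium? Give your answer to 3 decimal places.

DWL = €18.281

Market equilibrium (private): 2.502 + 0.925Q = 71.655 - 2.279Q → Q_m = 21.5833.
Social marginal cost = private MC + MEC = 10.159 + 1.084Q.
Set SMC = demand: 10.159 + 1.084Q = 71.655 - 2.279Q → Q* = 18.2861.
Height of the DWL triangle at Q_m is SMC(Q_m) − demand(Q_m) = MEC(Q_m) = 11.0888.
DWL = ½ × 3.2972 × 11.0888 = 18.2810.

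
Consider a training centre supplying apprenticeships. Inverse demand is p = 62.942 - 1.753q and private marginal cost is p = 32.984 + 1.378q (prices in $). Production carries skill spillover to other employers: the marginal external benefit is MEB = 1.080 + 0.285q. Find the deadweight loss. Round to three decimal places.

DWL = $2.546

Market equilibrium (private): 32.984 + 1.378q = 62.942 - 1.753q → q_m = 9.5682.
Social marginal cost = private MC − MEB = 31.904 + 1.093q.
Set SMC = demand: 31.904 + 1.093q = 62.942 - 1.753q → q* = 10.9058.
The welfare-loss triangle has base |q_m − q*| and height MEB(q_m) (the vertical gap between SMC and demand is zero at q* and MEB at q_m).
DWL = ½ × 1.3376 × 3.8069 = 2.5461.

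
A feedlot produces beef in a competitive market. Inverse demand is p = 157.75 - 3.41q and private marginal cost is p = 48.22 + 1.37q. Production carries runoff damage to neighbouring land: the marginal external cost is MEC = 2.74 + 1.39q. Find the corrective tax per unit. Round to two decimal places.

Social marginal cost = private MC + MEC = 50.96 + 2.76q.
Set SMC = demand: 50.96 + 2.76q = 157.75 - 3.41q → q* = 17.3079.
The Pigouvian tax equals MEC at q*: 2.74 + 1.39×17.3079 = 26.7980.

tax = 26.80 per unit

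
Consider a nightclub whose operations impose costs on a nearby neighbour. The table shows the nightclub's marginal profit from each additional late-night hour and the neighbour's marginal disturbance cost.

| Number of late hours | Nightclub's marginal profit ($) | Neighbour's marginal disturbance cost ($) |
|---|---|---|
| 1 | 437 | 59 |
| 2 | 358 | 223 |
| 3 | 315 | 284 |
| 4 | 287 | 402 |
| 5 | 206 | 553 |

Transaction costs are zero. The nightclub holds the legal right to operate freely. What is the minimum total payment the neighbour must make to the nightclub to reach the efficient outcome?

$493

Left alone the nightclub would choose level 5 (marginal profit stays positive).
Efficient level: k* = 3 (marginal profit ≥ marginal disturbance cost through 3).
The neighbour must at least cover the nightclub's forgone profit from cutting 5→3: 287 + 206 = 493.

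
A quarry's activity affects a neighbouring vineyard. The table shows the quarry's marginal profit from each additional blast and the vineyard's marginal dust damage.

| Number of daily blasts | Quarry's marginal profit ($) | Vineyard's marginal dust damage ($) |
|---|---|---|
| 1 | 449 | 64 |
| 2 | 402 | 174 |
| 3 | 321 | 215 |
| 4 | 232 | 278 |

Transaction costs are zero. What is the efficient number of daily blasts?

Bargaining reaches the level where marginal profit last exceeds marginal dust damage.
That holds through level 3 (321 ≥ 215) but not at 4 (232 < 278).

3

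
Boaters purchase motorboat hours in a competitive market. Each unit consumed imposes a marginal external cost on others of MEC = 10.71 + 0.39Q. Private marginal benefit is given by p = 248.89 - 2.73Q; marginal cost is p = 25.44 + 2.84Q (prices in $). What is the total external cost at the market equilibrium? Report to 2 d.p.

$743.47

Market equilibrium (private): 25.44 + 2.84Q = 248.89 - 2.73Q → Q_m = 40.1167.
Total external cost = ∫₀^{Q_m} (10.71 + 0.39Q) dQ = 10.71×40.1167 + ½×0.39×40.1167² = 743.4730.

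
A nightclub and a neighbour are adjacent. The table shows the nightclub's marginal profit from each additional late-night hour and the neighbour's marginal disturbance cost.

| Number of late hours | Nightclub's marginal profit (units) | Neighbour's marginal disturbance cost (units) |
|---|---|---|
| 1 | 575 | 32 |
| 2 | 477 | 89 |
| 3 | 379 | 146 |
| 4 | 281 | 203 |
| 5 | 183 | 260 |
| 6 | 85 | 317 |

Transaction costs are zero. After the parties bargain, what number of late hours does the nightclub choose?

4

Bargaining reaches the level where marginal profit last exceeds marginal disturbance cost.
That holds through level 4 (281 ≥ 203) but not at 5 (183 < 260).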